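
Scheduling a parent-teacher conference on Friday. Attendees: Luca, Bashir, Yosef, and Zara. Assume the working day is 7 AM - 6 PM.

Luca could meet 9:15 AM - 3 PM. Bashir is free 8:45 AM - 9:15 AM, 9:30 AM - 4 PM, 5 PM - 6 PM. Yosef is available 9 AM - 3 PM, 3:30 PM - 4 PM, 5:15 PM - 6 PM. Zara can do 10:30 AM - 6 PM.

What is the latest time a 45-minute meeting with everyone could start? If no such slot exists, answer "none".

14:15

Luca ∩ Bashir: 09:30-15:00.
Luca ∩ Bashir ∩ Yosef: 09:30-15:00.
Luca ∩ Bashir ∩ Yosef ∩ Zara: 10:30-15:00.
Those are the intersection windows.
The last common window of at least 45 minutes is 10:30-15:00; a 45-minute meeting can start as late as 14:15 and still end by 15:00.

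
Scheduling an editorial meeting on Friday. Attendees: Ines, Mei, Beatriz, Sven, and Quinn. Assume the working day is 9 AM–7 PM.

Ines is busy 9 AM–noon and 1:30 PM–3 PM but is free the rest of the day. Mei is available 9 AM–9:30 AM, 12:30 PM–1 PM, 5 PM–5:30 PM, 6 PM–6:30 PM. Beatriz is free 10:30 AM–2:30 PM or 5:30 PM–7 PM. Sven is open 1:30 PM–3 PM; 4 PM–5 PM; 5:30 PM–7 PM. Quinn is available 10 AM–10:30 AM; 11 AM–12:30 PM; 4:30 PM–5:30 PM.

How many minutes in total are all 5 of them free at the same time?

Ines free: 12:00-13:30, 15:00-19:00 (invert busy blocks within the working day).
Mei free: 09:00-09:30, 12:30-13:00, 17:00-17:30, 18:00-18:30.
Beatriz free: 10:30-14:30, 17:30-19:00.
Sven free: 13:30-15:00, 16:00-17:00, 17:30-19:00.
Quinn free: 10:00-10:30, 11:00-12:30, 16:30-17:30.
Ines ∩ Mei: 12:30-13:00, 17:00-17:30, 18:00-18:30.
Ines ∩ Mei ∩ Beatriz: 12:30-13:00, 18:00-18:30.
Ines ∩ Mei ∩ Beatriz ∩ Sven: 18:00-18:30.
Ines ∩ Mei ∩ Beatriz ∩ Sven ∩ Quinn: ∅.
There is no time when everyone is free.
There is no common window, so the total is 0 minutes.

0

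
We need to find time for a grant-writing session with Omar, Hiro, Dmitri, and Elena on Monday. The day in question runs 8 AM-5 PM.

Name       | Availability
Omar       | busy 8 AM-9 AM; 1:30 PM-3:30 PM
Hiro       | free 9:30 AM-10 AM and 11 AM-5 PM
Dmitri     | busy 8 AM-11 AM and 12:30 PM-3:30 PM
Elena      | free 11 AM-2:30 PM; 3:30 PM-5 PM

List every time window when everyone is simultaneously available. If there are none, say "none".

11:00-12:30, 15:30-17:00

Omar free: 09:00-13:30, 15:30-17:00 (invert busy blocks within the working day).
Hiro free: 09:30-10:00, 11:00-17:00.
Dmitri free: 11:00-12:30, 15:30-17:00 (invert busy blocks within the working day).
Elena free: 11:00-14:30, 15:30-17:00.
Omar ∩ Hiro: 09:30-10:00, 11:00-13:30, 15:30-17:00.
Omar ∩ Hiro ∩ Dmitri: 11:00-12:30, 15:30-17:00.
Omar ∩ Hiro ∩ Dmitri ∩ Elena: 11:00-12:30, 15:30-17:00.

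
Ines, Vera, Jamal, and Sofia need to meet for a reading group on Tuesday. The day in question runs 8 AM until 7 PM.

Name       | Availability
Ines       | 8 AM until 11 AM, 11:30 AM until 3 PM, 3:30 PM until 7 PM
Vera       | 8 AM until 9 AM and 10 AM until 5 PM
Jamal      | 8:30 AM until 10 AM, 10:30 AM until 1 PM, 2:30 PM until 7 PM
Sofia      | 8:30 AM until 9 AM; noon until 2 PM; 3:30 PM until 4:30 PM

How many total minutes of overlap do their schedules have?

Ines ∩ Vera: 08:00-09:00, 10:00-11:00, 11:30-15:00, 15:30-17:00.
Ines ∩ Vera ∩ Jamal: 08:30-09:00, 10:30-11:00, 11:30-13:00, 14:30-15:00, 15:30-17:00.
Ines ∩ Vera ∩ Jamal ∩ Sofia: 08:30-09:00, 12:00-13:00, 15:30-16:30.
Summing the common windows: 30 + 60 + 60 = 150 minutes.

150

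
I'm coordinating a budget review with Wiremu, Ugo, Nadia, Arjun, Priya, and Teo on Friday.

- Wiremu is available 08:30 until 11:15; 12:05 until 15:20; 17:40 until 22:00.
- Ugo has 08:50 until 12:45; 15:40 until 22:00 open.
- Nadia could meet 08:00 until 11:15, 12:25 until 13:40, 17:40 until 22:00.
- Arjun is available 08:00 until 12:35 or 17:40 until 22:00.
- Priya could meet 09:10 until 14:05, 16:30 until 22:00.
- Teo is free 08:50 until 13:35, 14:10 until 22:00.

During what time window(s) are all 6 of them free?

Wiremu ∩ Ugo: 08:50-11:15, 12:05-12:45, 17:40-22:00.
Wiremu ∩ Ugo ∩ Nadia: 08:50-11:15, 12:25-12:45, 17:40-22:00.
Wiremu ∩ Ugo ∩ Nadia ∩ Arjun: 08:50-11:15, 12:25-12:35, 17:40-22:00.
Wiremu ∩ Ugo ∩ Nadia ∩ Arjun ∩ Priya: 09:10-11:15, 12:25-12:35, 17:40-22:00.
Wiremu ∩ Ugo ∩ Nadia ∩ Arjun ∩ Priya ∩ Teo: 09:10-11:15, 12:25-12:35, 17:40-22:00.

09:10-11:15, 12:25-12:35, 17:40-22:00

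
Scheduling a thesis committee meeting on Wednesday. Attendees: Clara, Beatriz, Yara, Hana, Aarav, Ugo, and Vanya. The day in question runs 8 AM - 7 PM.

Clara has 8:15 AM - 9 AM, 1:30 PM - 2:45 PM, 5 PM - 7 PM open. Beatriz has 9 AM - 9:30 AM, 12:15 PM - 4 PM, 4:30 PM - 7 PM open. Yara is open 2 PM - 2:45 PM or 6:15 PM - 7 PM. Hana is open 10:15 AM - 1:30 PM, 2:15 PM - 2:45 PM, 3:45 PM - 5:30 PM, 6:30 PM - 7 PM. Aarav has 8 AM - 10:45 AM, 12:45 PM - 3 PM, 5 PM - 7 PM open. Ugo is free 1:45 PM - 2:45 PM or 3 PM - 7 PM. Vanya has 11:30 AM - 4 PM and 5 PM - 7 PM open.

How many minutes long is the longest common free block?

30

Clara ∩ Beatriz: 13:30-14:45, 17:00-19:00.
Clara ∩ Beatriz ∩ Yara: 14:00-14:45, 18:15-19:00.
Clara ∩ Beatriz ∩ Yara ∩ Hana: 14:15-14:45, 18:30-19:00.
Clara ∩ Beatriz ∩ Yara ∩ Hana ∩ Aarav: 14:15-14:45, 18:30-19:00.
Clara ∩ Beatriz ∩ Yara ∩ Hana ∩ Aarav ∩ Ugo: 14:15-14:45, 18:30-19:00.
Clara ∩ Beatriz ∩ Yara ∩ Hana ∩ Aarav ∩ Ugo ∩ Vanya: 14:15-14:45, 18:30-19:00.
The longest is 14:15-14:45 at 30 minutes.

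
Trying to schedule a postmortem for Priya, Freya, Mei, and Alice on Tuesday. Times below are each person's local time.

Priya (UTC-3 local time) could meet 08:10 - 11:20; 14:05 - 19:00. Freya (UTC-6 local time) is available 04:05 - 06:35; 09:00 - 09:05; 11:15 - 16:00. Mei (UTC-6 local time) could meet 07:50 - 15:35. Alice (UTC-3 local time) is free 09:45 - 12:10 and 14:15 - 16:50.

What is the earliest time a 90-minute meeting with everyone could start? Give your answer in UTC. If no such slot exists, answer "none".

Priya in UTC: 11:10-14:20, 17:05-22:00 (add 3h to convert from UTC-3).
Freya in UTC: 10:05-12:35, 15:00-15:05, 17:15-22:00 (add 6h to convert from UTC-6).
Mei in UTC: 13:50-21:35 (add 6h to convert from UTC-6).
Alice in UTC: 12:45-15:10, 17:15-19:50 (add 3h to convert from UTC-3).
Priya ∩ Freya: 11:10-12:35, 17:15-22:00.
Priya ∩ Freya ∩ Mei: 17:15-21:35.
Priya ∩ Freya ∩ Mei ∩ Alice: 17:15-19:50.
Those are the intersection windows.
The first common window of at least 90 minutes is 17:15-19:50, so the earliest start is 17:15.

17:15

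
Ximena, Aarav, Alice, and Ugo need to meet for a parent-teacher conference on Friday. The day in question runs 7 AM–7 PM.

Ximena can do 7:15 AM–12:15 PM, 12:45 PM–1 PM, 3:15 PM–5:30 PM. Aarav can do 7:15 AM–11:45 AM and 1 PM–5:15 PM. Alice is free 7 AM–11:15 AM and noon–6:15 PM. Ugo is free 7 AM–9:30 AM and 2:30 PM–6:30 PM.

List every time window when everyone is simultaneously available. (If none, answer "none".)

Ximena ∩ Aarav: 07:15-11:45, 15:15-17:15.
Ximena ∩ Aarav ∩ Alice: 07:15-11:15, 15:15-17:15.
Ximena ∩ Aarav ∩ Alice ∩ Ugo: 07:15-09:30, 15:15-17:15.

07:15-09:30, 15:15-17:15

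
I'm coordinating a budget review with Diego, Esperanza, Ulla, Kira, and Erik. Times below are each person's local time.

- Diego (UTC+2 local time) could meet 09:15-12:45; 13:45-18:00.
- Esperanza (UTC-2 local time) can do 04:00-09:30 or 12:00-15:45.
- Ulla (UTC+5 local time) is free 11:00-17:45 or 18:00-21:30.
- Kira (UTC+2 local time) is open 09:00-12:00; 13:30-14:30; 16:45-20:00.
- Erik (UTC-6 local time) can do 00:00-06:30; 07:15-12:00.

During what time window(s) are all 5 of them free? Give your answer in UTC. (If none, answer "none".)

07:15-10:00, 14:45-16:00

Diego in UTC: 07:15-10:45, 11:45-16:00 (subtract 2h to convert from UTC+2).
Esperanza in UTC: 06:00-11:30, 14:00-17:45 (add 2h to convert from UTC-2).
Ulla in UTC: 06:00-12:45, 13:00-16:30 (subtract 5h to convert from UTC+5).
Kira in UTC: 07:00-10:00, 11:30-12:30, 14:45-18:00 (subtract 2h to convert from UTC+2).
Erik in UTC: 06:00-12:30, 13:15-18:00 (add 6h to convert from UTC-6).
Diego ∩ Esperanza: 07:15-10:45, 14:00-16:00.
Diego ∩ Esperanza ∩ Ulla: 07:15-10:45, 14:00-16:00.
Diego ∩ Esperanza ∩ Ulla ∩ Kira: 07:15-10:00, 14:45-16:00.
Diego ∩ Esperanza ∩ Ulla ∩ Kira ∩ Erik: 07:15-10:00, 14:45-16:00.
So the common availability across everyone is 07:15-10:00, 14:45-16:00.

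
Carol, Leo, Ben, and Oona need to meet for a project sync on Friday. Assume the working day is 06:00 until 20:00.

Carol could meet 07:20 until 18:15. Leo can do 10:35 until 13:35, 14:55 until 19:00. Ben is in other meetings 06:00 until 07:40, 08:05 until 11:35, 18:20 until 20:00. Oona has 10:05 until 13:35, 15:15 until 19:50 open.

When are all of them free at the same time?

11:35-13:35, 15:15-18:15

Carol free: 07:20-18:15.
Leo free: 10:35-13:35, 14:55-19:00.
Ben free: 07:40-08:05, 11:35-18:20 (invert busy blocks within the working day).
Oona free: 10:05-13:35, 15:15-19:50.
Carol ∩ Leo: 10:35-13:35, 14:55-18:15.
Carol ∩ Leo ∩ Ben: 11:35-13:35, 14:55-18:15.
Carol ∩ Leo ∩ Ben ∩ Oona: 11:35-13:35, 15:15-18:15.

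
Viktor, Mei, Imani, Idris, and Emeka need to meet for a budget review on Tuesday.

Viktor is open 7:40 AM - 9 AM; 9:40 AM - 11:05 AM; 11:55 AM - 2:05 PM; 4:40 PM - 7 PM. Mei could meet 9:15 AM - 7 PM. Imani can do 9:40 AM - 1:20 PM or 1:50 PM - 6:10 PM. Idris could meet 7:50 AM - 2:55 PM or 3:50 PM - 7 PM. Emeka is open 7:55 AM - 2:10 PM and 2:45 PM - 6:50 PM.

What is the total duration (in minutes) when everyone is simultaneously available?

Viktor ∩ Mei: 09:40-11:05, 11:55-14:05, 16:40-19:00.
Viktor ∩ Mei ∩ Imani: 09:40-11:05, 11:55-13:20, 13:50-14:05, 16:40-18:10.
Viktor ∩ Mei ∩ Imani ∩ Idris: 09:40-11:05, 11:55-13:20, 13:50-14:05, 16:40-18:10.
Viktor ∩ Mei ∩ Imani ∩ Idris ∩ Emeka: 09:40-11:05, 11:55-13:20, 13:50-14:05, 16:40-18:10.
So the common availability across everyone is 09:40-11:05, 11:55-13:20, 13:50-14:05, 16:40-18:10.
Summing the common windows: 85 + 85 + 15 + 90 = 275 minutes.

275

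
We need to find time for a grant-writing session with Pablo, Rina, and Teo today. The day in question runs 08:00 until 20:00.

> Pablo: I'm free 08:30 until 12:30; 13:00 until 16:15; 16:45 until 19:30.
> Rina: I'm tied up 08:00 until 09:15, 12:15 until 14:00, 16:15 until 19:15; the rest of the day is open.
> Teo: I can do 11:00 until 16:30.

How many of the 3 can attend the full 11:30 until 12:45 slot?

1

Pablo free: 08:30-12:30, 13:00-16:15, 16:45-19:30.
Rina free: 09:15-12:15, 14:00-16:15, 19:15-20:00 (invert busy blocks within the working day).
Teo free: 11:00-16:30.
Teo can make the full 11:30-12:45 slot — that's 1.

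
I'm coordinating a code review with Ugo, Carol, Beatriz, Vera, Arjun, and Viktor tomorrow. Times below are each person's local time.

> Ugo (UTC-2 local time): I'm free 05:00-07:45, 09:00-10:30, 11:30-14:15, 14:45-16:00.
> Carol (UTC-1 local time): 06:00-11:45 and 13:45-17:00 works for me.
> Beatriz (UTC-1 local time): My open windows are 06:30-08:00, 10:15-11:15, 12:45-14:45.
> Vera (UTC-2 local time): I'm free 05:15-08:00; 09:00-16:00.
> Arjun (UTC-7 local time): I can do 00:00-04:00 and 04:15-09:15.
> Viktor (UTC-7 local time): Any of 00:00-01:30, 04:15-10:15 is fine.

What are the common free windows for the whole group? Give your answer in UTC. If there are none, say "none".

07:30-08:30, 11:15-12:15, 14:45-15:45

Ugo in UTC: 07:00-09:45, 11:00-12:30, 13:30-16:15, 16:45-18:00 (add 2h to convert from UTC-2).
Carol in UTC: 07:00-12:45, 14:45-18:00 (add 1h to convert from UTC-1).
Beatriz in UTC: 07:30-09:00, 11:15-12:15, 13:45-15:45 (add 1h to convert from UTC-1).
Vera in UTC: 07:15-10:00, 11:00-18:00 (add 2h to convert from UTC-2).
Arjun in UTC: 07:00-11:00, 11:15-16:15 (add 7h to convert from UTC-7).
Viktor in UTC: 07:00-08:30, 11:15-17:15 (add 7h to convert from UTC-7).
Ugo ∩ Carol: 07:00-09:45, 11:00-12:30, 14:45-16:15, 16:45-18:00.
Ugo ∩ Carol ∩ Beatriz: 07:30-09:00, 11:15-12:15, 14:45-15:45.
Ugo ∩ Carol ∩ Beatriz ∩ Vera: 07:30-09:00, 11:15-12:15, 14:45-15:45.
Ugo ∩ Carol ∩ Beatriz ∩ Vera ∩ Arjun: 07:30-09:00, 11:15-12:15, 14:45-15:45.
Ugo ∩ Carol ∩ Beatriz ∩ Vera ∩ Arjun ∩ Viktor: 07:30-08:30, 11:15-12:15, 14:45-15:45.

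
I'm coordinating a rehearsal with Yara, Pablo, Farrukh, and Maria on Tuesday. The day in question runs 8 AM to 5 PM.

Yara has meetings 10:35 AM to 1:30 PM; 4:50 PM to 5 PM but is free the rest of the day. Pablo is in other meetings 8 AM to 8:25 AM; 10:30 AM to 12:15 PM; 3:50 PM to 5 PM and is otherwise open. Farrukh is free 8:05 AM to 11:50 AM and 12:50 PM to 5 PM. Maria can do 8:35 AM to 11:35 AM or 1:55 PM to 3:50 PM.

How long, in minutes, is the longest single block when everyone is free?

Yara free: 08:00-10:35, 13:30-16:50 (invert busy blocks within the working day).
Pablo free: 08:25-10:30, 12:15-15:50 (invert busy blocks within the working day).
Farrukh free: 08:05-11:50, 12:50-17:00.
Maria free: 08:35-11:35, 13:55-15:50.
Yara ∩ Pablo: 08:25-10:30, 13:30-15:50.
Yara ∩ Pablo ∩ Farrukh: 08:25-10:30, 13:30-15:50.
Yara ∩ Pablo ∩ Farrukh ∩ Maria: 08:35-10:30, 13:55-15:50.
So the common availability across everyone is 08:35-10:30, 13:55-15:50.
The longest is 08:35-10:30 at 115 minutes.

115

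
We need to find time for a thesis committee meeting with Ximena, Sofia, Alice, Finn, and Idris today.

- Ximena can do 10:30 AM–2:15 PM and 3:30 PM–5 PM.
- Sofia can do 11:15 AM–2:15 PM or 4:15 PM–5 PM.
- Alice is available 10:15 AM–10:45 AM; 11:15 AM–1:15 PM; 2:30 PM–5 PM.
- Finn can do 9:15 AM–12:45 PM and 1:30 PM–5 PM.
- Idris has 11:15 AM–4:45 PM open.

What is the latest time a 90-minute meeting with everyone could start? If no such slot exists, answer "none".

Ximena ∩ Sofia: 11:15-14:15, 16:15-17:00.
Ximena ∩ Sofia ∩ Alice: 11:15-13:15, 16:15-17:00.
Ximena ∩ Sofia ∩ Alice ∩ Finn: 11:15-12:45, 16:15-17:00.
Ximena ∩ Sofia ∩ Alice ∩ Finn ∩ Idris: 11:15-12:45, 16:15-16:45.
The last common window of at least 90 minutes is 11:15-12:45; a 90-minute meeting can start as late as 11:15 and still end by 12:45.

11:15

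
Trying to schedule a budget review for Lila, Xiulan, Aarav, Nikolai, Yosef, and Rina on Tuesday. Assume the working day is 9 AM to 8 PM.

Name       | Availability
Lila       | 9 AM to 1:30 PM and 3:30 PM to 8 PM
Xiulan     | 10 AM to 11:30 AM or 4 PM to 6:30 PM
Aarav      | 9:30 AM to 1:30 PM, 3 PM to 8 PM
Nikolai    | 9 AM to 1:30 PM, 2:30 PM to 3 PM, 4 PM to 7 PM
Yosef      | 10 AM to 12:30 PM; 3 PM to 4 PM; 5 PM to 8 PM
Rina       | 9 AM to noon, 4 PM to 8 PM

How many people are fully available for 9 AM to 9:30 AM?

Lila, Nikolai, and Rina can make the full 09:00-09:30 slot — that's 3.

3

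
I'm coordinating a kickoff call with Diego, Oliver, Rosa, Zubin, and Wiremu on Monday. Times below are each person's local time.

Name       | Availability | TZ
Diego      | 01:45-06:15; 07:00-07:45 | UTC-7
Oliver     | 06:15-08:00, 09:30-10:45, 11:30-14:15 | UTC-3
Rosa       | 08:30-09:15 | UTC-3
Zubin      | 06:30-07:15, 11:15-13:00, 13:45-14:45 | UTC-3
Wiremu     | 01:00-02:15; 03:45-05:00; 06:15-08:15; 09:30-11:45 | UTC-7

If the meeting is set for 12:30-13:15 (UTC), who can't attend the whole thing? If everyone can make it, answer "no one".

Diego in UTC: 08:45-13:15, 14:00-14:45 (add 7h to convert from UTC-7).
Oliver in UTC: 09:15-11:00, 12:30-13:45, 14:30-17:15 (add 3h to convert from UTC-3).
Rosa in UTC: 11:30-12:15 (add 3h to convert from UTC-3).
Zubin in UTC: 09:30-10:15, 14:15-16:00, 16:45-17:45 (add 3h to convert from UTC-3).
Wiremu in UTC: 08:00-09:15, 10:45-12:00, 13:15-15:15, 16:30-18:45 (add 7h to convert from UTC-7).
Diego: free for 12:30-13:15. Oliver: free for 12:30-13:15. Rosa: not fully free for 12:30-13:15. Zubin: not fully free for 12:30-13:15. Wiremu: not fully free for 12:30-13:15.

Rosa, Wiremu, Zubin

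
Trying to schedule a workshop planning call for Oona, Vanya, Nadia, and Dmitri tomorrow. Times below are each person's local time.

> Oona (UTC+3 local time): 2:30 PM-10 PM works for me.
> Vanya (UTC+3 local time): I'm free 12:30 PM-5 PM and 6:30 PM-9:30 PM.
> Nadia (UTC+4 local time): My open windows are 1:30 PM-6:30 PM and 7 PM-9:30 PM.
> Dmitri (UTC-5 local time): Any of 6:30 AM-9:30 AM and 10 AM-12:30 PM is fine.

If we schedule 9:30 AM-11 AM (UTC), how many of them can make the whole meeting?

2

Oona in UTC: 11:30-19:00 (subtract 3h to convert from UTC+3).
Vanya in UTC: 09:30-14:00, 15:30-18:30 (subtract 3h to convert from UTC+3).
Nadia in UTC: 09:30-14:30, 15:00-17:30 (subtract 4h to convert from UTC+4).
Dmitri in UTC: 11:30-14:30, 15:00-17:30 (add 5h to convert from UTC-5).
Vanya and Nadia can make the full 09:30-11:00 slot — that's 2.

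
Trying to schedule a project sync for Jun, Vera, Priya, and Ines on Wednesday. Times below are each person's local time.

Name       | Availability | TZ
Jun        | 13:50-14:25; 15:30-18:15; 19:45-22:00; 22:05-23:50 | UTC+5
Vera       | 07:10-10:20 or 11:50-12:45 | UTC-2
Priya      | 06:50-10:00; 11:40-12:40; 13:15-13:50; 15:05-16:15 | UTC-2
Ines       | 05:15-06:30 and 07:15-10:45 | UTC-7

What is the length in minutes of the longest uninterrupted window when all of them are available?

Jun in UTC: 08:50-09:25, 10:30-13:15, 14:45-17:00, 17:05-18:50 (subtract 5h to convert from UTC+5).
Vera in UTC: 09:10-12:20, 13:50-14:45 (add 2h to convert from UTC-2).
Priya in UTC: 08:50-12:00, 13:40-14:40, 15:15-15:50, 17:05-18:15 (add 2h to convert from UTC-2).
Ines in UTC: 12:15-13:30, 14:15-17:45 (add 7h to convert from UTC-7).
Jun ∩ Vera: 09:10-09:25, 10:30-12:20.
Jun ∩ Vera ∩ Priya: 09:10-09:25, 10:30-12:00.
Jun ∩ Vera ∩ Priya ∩ Ines: ∅.
There is no time when everyone is free.
No common window exists, so the longest block is 0 minutes.

0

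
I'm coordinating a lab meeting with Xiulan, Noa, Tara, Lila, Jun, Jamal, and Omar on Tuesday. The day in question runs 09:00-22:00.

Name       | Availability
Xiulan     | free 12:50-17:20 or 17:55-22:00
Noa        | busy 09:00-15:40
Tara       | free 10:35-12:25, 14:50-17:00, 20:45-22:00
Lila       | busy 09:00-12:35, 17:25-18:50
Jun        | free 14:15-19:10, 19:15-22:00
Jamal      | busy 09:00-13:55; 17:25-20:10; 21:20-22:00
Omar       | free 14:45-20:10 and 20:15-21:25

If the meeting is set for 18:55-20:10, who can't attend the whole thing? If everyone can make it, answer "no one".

Jamal, Jun, Tara

Xiulan free: 12:50-17:20, 17:55-22:00.
Noa free: 15:40-22:00 (invert busy blocks within the working day).
Tara free: 10:35-12:25, 14:50-17:00, 20:45-22:00.
Lila free: 12:35-17:25, 18:50-22:00 (invert busy blocks within the working day).
Jun free: 14:15-19:10, 19:15-22:00.
Jamal free: 13:55-17:25, 20:10-21:20 (invert busy blocks within the working day).
Omar free: 14:45-20:10, 20:15-21:25.
Xiulan: free for 18:55-20:10. Noa: free for 18:55-20:10. Tara: not fully free for 18:55-20:10. Lila: free for 18:55-20:10. Jun: not fully free for 18:55-20:10. Jamal: not fully free for 18:55-20:10. Omar: free for 18:55-20:10.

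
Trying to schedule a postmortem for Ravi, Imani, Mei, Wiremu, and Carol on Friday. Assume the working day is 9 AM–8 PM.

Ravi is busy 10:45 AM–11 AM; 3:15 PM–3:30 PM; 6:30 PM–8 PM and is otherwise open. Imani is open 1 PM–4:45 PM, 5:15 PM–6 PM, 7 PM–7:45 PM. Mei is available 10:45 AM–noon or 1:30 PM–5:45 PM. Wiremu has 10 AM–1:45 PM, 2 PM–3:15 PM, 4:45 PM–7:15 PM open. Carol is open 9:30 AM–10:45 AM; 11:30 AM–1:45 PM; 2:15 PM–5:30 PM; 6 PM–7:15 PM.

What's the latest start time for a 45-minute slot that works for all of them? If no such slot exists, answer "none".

Ravi free: 09:00-10:45, 11:00-15:15, 15:30-18:30 (invert busy blocks within the working day).
Imani free: 13:00-16:45, 17:15-18:00, 19:00-19:45.
Mei free: 10:45-12:00, 13:30-17:45.
Wiremu free: 10:00-13:45, 14:00-15:15, 16:45-19:15.
Carol free: 09:30-10:45, 11:30-13:45, 14:15-17:30, 18:00-19:15.
Ravi ∩ Imani: 13:00-15:15, 15:30-16:45, 17:15-18:00.
Ravi ∩ Imani ∩ Mei: 13:30-15:15, 15:30-16:45, 17:15-17:45.
Ravi ∩ Imani ∩ Mei ∩ Wiremu: 13:30-13:45, 14:00-15:15, 17:15-17:45.
Ravi ∩ Imani ∩ Mei ∩ Wiremu ∩ Carol: 13:30-13:45, 14:15-15:15, 17:15-17:30.
The last common window of at least 45 minutes is 14:15-15:15; a 45-minute meeting can start as late as 14:30 and still end by 15:15.

14:30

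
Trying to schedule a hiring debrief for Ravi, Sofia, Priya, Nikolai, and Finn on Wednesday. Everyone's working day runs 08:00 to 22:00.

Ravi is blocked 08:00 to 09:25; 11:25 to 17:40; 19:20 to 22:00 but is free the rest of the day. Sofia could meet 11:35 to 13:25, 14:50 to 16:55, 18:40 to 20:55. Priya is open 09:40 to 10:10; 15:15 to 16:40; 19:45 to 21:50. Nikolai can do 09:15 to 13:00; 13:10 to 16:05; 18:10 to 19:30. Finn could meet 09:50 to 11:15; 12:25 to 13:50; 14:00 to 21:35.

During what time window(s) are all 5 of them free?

none

Ravi free: 09:25-11:25, 17:40-19:20 (invert busy blocks within the working day).
Sofia free: 11:35-13:25, 14:50-16:55, 18:40-20:55.
Priya free: 09:40-10:10, 15:15-16:40, 19:45-21:50.
Nikolai free: 09:15-13:00, 13:10-16:05, 18:10-19:30.
Finn free: 09:50-11:15, 12:25-13:50, 14:00-21:35.
Ravi ∩ Sofia: 18:40-19:20.
Ravi ∩ Sofia ∩ Priya: ∅.
Ravi ∩ Sofia ∩ Priya ∩ Nikolai: ∅.
Ravi ∩ Sofia ∩ Priya ∩ Nikolai ∩ Finn: ∅.
There is no time when everyone is free.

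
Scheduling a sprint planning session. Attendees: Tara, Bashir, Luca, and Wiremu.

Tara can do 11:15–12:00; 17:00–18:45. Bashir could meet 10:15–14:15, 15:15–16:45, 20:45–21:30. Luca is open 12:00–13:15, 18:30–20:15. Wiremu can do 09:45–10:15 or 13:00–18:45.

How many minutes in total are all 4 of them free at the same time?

0

Tara ∩ Bashir: 11:15-12:00.
Tara ∩ Bashir ∩ Luca: ∅.
Tara ∩ Bashir ∩ Luca ∩ Wiremu: ∅.
There is no time when everyone is free.
There is no common window, so the total is 0 minutes.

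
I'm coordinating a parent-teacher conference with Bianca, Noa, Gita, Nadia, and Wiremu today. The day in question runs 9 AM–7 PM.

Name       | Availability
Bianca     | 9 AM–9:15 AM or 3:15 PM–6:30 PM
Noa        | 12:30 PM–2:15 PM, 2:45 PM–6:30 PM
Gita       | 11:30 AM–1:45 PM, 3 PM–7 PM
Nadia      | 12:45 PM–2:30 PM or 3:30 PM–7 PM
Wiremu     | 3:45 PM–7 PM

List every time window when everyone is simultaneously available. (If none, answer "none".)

15:45-18:30

Bianca ∩ Noa: 15:15-18:30.
Bianca ∩ Noa ∩ Gita: 15:15-18:30.
Bianca ∩ Noa ∩ Gita ∩ Nadia: 15:30-18:30.
Bianca ∩ Noa ∩ Gita ∩ Nadia ∩ Wiremu: 15:45-18:30.
Those are the intersection windows.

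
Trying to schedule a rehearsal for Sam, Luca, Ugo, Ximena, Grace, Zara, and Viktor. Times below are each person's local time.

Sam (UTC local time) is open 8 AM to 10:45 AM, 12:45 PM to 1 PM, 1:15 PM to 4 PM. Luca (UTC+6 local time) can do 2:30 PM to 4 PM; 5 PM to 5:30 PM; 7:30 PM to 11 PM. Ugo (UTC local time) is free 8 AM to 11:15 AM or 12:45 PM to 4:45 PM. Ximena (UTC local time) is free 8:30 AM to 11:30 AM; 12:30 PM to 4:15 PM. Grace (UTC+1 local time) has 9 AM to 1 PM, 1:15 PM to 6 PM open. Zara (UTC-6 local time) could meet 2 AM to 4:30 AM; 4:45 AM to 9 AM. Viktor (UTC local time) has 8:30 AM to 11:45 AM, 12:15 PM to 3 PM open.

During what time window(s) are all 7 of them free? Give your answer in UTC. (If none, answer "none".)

Sam in UTC: 08:00-10:45, 12:45-13:00, 13:15-16:00.
Luca in UTC: 08:30-10:00, 11:00-11:30, 13:30-17:00 (subtract 6h to convert from UTC+6).
Ugo in UTC: 08:00-11:15, 12:45-16:45.
Ximena in UTC: 08:30-11:30, 12:30-16:15.
Grace in UTC: 08:00-12:00, 12:15-17:00 (subtract 1h to convert from UTC+1).
Zara in UTC: 08:00-10:30, 10:45-15:00 (add 6h to convert from UTC-6).
Viktor in UTC: 08:30-11:45, 12:15-15:00.
Sam ∩ Luca: 08:30-10:00, 13:30-16:00.
Sam ∩ Luca ∩ Ugo: 08:30-10:00, 13:30-16:00.
Sam ∩ Luca ∩ Ugo ∩ Ximena: 08:30-10:00, 13:30-16:00.
Sam ∩ Luca ∩ Ugo ∩ Ximena ∩ Grace: 08:30-10:00, 13:30-16:00.
Sam ∩ Luca ∩ Ugo ∩ Ximena ∩ Grace ∩ Zara: 08:30-10:00, 13:30-15:00.
Sam ∩ Luca ∩ Ugo ∩ Ximena ∩ Grace ∩ Zara ∩ Viktor: 08:30-10:00, 13:30-15:00.

08:30-10:00, 13:30-15:00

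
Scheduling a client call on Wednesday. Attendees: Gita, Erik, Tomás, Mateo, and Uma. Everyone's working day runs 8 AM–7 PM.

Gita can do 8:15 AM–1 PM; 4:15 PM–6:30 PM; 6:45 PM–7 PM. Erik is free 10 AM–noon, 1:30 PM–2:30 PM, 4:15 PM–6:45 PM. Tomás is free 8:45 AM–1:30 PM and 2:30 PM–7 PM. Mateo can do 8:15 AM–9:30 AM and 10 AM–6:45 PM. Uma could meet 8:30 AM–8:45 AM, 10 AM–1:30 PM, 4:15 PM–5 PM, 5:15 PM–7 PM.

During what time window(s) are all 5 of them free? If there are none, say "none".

10:00-12:00, 16:15-17:00, 17:15-18:30

Gita ∩ Erik: 10:00-12:00, 16:15-18:30.
Gita ∩ Erik ∩ Tomás: 10:00-12:00, 16:15-18:30.
Gita ∩ Erik ∩ Tomás ∩ Mateo: 10:00-12:00, 16:15-18:30.
Gita ∩ Erik ∩ Tomás ∩ Mateo ∩ Uma: 10:00-12:00, 16:15-17:00, 17:15-18:30.
Those are the intersection windows.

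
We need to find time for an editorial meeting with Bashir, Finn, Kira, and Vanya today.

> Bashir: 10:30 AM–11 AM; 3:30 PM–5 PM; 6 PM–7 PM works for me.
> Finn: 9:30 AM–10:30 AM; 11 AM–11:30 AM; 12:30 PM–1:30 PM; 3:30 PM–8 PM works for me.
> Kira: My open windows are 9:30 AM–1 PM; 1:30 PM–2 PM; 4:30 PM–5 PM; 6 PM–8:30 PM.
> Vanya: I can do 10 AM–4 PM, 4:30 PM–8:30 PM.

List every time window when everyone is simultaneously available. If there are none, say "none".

Bashir ∩ Finn: 15:30-17:00, 18:00-19:00.
Bashir ∩ Finn ∩ Kira: 16:30-17:00, 18:00-19:00.
Bashir ∩ Finn ∩ Kira ∩ Vanya: 16:30-17:00, 18:00-19:00.

16:30-17:00, 18:00-19:00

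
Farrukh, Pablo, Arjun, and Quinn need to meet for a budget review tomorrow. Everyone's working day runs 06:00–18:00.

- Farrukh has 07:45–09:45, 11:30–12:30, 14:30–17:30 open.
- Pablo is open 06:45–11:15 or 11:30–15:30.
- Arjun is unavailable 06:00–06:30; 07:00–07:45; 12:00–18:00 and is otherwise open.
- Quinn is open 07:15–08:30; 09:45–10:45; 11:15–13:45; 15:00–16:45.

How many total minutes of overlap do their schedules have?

Farrukh free: 07:45-09:45, 11:30-12:30, 14:30-17:30.
Pablo free: 06:45-11:15, 11:30-15:30.
Arjun free: 06:30-07:00, 07:45-12:00 (invert busy blocks within the working day).
Quinn free: 07:15-08:30, 09:45-10:45, 11:15-13:45, 15:00-16:45.
Farrukh ∩ Pablo: 07:45-09:45, 11:30-12:30, 14:30-15:30.
Farrukh ∩ Pablo ∩ Arjun: 07:45-09:45, 11:30-12:00.
Farrukh ∩ Pablo ∩ Arjun ∩ Quinn: 07:45-08:30, 11:30-12:00.
Those are the intersection windows.
Summing the common windows: 45 + 30 = 75 minutes.

75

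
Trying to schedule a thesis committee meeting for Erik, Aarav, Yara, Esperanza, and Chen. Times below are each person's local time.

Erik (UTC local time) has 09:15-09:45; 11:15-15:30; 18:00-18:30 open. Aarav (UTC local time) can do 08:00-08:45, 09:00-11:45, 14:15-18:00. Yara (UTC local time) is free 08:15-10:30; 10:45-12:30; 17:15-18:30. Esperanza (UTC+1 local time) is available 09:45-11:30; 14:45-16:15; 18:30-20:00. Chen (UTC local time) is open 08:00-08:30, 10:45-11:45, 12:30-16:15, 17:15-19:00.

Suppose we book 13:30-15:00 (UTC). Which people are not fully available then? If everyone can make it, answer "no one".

Erik in UTC: 09:15-09:45, 11:15-15:30, 18:00-18:30.
Aarav in UTC: 08:00-08:45, 09:00-11:45, 14:15-18:00.
Yara in UTC: 08:15-10:30, 10:45-12:30, 17:15-18:30.
Esperanza in UTC: 08:45-10:30, 13:45-15:15, 17:30-19:00 (subtract 1h to convert from UTC+1).
Chen in UTC: 08:00-08:30, 10:45-11:45, 12:30-16:15, 17:15-19:00.
Erik: free for 13:30-15:00. Aarav: not fully free for 13:30-15:00. Yara: not fully free for 13:30-15:00. Esperanza: not fully free for 13:30-15:00. Chen: free for 13:30-15:00.

Aarav, Esperanza, Yara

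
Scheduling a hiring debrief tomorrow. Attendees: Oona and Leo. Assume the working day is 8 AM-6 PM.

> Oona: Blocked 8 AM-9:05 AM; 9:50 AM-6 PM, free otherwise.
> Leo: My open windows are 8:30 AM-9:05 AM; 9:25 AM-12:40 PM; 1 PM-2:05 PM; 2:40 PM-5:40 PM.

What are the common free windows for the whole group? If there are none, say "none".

09:25-09:50

Oona free: 09:05-09:50 (invert busy blocks within the working day).
Leo free: 08:30-09:05, 09:25-12:40, 13:00-14:05, 14:40-17:40.
Oona ∩ Leo: 09:25-09:50.
Those are the intersection windows.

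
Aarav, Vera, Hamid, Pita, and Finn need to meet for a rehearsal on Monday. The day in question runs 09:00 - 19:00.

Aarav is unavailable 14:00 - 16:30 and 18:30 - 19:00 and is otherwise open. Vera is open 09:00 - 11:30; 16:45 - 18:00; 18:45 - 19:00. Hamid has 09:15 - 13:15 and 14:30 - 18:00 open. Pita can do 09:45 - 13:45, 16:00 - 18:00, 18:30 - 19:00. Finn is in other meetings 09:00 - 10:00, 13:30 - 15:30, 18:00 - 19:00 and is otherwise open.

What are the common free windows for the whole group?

Aarav free: 09:00-14:00, 16:30-18:30 (invert busy blocks within the working day).
Vera free: 09:00-11:30, 16:45-18:00, 18:45-19:00.
Hamid free: 09:15-13:15, 14:30-18:00.
Pita free: 09:45-13:45, 16:00-18:00, 18:30-19:00.
Finn free: 10:00-13:30, 15:30-18:00 (invert busy blocks within the working day).
Aarav ∩ Vera: 09:00-11:30, 16:45-18:00.
Aarav ∩ Vera ∩ Hamid: 09:15-11:30, 16:45-18:00.
Aarav ∩ Vera ∩ Hamid ∩ Pita: 09:45-11:30, 16:45-18:00.
Aarav ∩ Vera ∩ Hamid ∩ Pita ∩ Finn: 10:00-11:30, 16:45-18:00.
Those are the intersection windows.

10:00-11:30, 16:45-18:00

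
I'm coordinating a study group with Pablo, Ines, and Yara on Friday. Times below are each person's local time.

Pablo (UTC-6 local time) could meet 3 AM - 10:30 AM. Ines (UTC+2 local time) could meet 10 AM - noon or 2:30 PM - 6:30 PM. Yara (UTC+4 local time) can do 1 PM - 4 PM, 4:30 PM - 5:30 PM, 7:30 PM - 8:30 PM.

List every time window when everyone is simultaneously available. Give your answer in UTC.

09:00-10:00, 12:30-13:30, 15:30-16:30

Pablo in UTC: 09:00-16:30 (add 6h to convert from UTC-6).
Ines in UTC: 08:00-10:00, 12:30-16:30 (subtract 2h to convert from UTC+2).
Yara in UTC: 09:00-12:00, 12:30-13:30, 15:30-16:30 (subtract 4h to convert from UTC+4).
Pablo ∩ Ines: 09:00-10:00, 12:30-16:30.
Pablo ∩ Ines ∩ Yara: 09:00-10:00, 12:30-13:30, 15:30-16:30.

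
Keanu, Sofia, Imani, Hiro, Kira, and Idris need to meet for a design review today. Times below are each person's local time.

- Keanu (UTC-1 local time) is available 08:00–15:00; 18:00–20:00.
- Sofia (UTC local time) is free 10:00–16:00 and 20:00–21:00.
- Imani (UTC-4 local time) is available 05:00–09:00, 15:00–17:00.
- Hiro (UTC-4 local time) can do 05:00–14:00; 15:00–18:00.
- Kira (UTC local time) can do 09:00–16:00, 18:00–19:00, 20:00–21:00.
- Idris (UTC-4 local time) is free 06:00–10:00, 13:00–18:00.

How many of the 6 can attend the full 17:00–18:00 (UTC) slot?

Keanu in UTC: 09:00-16:00, 19:00-21:00 (add 1h to convert from UTC-1).
Sofia in UTC: 10:00-16:00, 20:00-21:00.
Imani in UTC: 09:00-13:00, 19:00-21:00 (add 4h to convert from UTC-4).
Hiro in UTC: 09:00-18:00, 19:00-22:00 (add 4h to convert from UTC-4).
Kira in UTC: 09:00-16:00, 18:00-19:00, 20:00-21:00.
Idris in UTC: 10:00-14:00, 17:00-22:00 (add 4h to convert from UTC-4).
Hiro and Idris can make the full 17:00-18:00 slot — that's 2.

2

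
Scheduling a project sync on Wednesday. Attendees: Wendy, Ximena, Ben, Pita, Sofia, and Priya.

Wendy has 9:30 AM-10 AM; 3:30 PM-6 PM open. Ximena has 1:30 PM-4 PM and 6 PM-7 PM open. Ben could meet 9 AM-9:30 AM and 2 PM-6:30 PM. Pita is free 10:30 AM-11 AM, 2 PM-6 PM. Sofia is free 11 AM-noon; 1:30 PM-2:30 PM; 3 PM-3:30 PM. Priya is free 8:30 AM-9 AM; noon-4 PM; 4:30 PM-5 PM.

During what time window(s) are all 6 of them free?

Wendy ∩ Ximena: 15:30-16:00.
Wendy ∩ Ximena ∩ Ben: 15:30-16:00.
Wendy ∩ Ximena ∩ Ben ∩ Pita: 15:30-16:00.
Wendy ∩ Ximena ∩ Ben ∩ Pita ∩ Sofia: ∅.
Wendy ∩ Ximena ∩ Ben ∩ Pita ∩ Sofia ∩ Priya: ∅.
There is no time when everyone is free.

none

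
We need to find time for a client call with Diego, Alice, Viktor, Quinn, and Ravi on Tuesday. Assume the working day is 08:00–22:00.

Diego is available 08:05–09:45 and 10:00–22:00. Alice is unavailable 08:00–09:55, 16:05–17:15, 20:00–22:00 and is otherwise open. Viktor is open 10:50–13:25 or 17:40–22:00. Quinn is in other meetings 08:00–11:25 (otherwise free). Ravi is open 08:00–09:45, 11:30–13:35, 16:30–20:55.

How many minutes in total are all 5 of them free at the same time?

Diego free: 08:05-09:45, 10:00-22:00.
Alice free: 09:55-16:05, 17:15-20:00 (invert busy blocks within the working day).
Viktor free: 10:50-13:25, 17:40-22:00.
Quinn free: 11:25-22:00 (invert busy blocks within the working day).
Ravi free: 08:00-09:45, 11:30-13:35, 16:30-20:55.
Diego ∩ Alice: 10:00-16:05, 17:15-20:00.
Diego ∩ Alice ∩ Viktor: 10:50-13:25, 17:40-20:00.
Diego ∩ Alice ∩ Viktor ∩ Quinn: 11:25-13:25, 17:40-20:00.
Diego ∩ Alice ∩ Viktor ∩ Quinn ∩ Ravi: 11:30-13:25, 17:40-20:00.
Summing the common windows: 115 + 140 = 255 minutes.

255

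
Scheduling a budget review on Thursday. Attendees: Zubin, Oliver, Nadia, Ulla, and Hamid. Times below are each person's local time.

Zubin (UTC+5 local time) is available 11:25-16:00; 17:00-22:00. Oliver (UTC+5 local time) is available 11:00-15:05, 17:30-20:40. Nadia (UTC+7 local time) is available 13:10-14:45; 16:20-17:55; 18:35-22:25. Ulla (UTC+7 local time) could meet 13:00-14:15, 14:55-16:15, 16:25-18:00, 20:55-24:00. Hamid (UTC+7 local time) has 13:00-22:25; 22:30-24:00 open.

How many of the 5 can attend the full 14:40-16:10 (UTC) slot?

Zubin in UTC: 06:25-11:00, 12:00-17:00 (subtract 5h to convert from UTC+5).
Oliver in UTC: 06:00-10:05, 12:30-15:40 (subtract 5h to convert from UTC+5).
Nadia in UTC: 06:10-07:45, 09:20-10:55, 11:35-15:25 (subtract 7h to convert from UTC+7).
Ulla in UTC: 06:00-07:15, 07:55-09:15, 09:25-11:00, 13:55-17:00 (subtract 7h to convert from UTC+7).
Hamid in UTC: 06:00-15:25, 15:30-17:00 (subtract 7h to convert from UTC+7).
Zubin and Ulla can make the full 14:40-16:10 slot — that's 2.

2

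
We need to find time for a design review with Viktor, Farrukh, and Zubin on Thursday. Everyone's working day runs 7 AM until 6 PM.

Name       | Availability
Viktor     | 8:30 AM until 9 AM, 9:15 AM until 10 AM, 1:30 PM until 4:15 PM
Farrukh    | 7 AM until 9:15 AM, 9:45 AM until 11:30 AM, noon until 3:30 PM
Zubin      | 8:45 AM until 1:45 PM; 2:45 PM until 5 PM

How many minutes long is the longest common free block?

Viktor ∩ Farrukh: 08:30-09:00, 09:45-10:00, 13:30-15:30.
Viktor ∩ Farrukh ∩ Zubin: 08:45-09:00, 09:45-10:00, 13:30-13:45, 14:45-15:30.
The longest is 14:45-15:30 at 45 minutes.

45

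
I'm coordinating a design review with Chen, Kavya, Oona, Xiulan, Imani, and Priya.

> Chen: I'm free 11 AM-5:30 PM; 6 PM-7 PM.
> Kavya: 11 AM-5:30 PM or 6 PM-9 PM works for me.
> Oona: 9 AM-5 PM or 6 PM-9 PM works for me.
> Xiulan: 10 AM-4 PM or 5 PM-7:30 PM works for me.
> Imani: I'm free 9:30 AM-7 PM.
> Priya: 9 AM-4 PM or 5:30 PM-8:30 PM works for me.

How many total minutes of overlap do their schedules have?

360

Chen ∩ Kavya: 11:00-17:30, 18:00-19:00.
Chen ∩ Kavya ∩ Oona: 11:00-17:00, 18:00-19:00.
Chen ∩ Kavya ∩ Oona ∩ Xiulan: 11:00-16:00, 18:00-19:00.
Chen ∩ Kavya ∩ Oona ∩ Xiulan ∩ Imani: 11:00-16:00, 18:00-19:00.
Chen ∩ Kavya ∩ Oona ∩ Xiulan ∩ Imani ∩ Priya: 11:00-16:00, 18:00-19:00.
Summing the common windows: 300 + 60 = 360 minutes.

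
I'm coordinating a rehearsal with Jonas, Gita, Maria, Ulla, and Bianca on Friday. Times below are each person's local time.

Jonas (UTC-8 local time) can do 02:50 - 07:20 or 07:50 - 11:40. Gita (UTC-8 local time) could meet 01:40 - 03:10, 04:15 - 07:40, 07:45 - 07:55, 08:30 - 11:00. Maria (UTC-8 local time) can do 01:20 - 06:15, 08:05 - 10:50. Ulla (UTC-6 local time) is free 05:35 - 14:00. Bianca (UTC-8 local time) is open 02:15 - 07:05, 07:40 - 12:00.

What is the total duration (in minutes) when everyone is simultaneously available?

Jonas in UTC: 10:50-15:20, 15:50-19:40 (add 8h to convert from UTC-8).
Gita in UTC: 09:40-11:10, 12:15-15:40, 15:45-15:55, 16:30-19:00 (add 8h to convert from UTC-8).
Maria in UTC: 09:20-14:15, 16:05-18:50 (add 8h to convert from UTC-8).
Ulla in UTC: 11:35-20:00 (add 6h to convert from UTC-6).
Bianca in UTC: 10:15-15:05, 15:40-20:00 (add 8h to convert from UTC-8).
Jonas ∩ Gita: 10:50-11:10, 12:15-15:20, 15:50-15:55, 16:30-19:00.
Jonas ∩ Gita ∩ Maria: 10:50-11:10, 12:15-14:15, 16:30-18:50.
Jonas ∩ Gita ∩ Maria ∩ Ulla: 12:15-14:15, 16:30-18:50.
Jonas ∩ Gita ∩ Maria ∩ Ulla ∩ Bianca: 12:15-14:15, 16:30-18:50.
Summing the common windows: 120 + 140 = 260 minutes.

260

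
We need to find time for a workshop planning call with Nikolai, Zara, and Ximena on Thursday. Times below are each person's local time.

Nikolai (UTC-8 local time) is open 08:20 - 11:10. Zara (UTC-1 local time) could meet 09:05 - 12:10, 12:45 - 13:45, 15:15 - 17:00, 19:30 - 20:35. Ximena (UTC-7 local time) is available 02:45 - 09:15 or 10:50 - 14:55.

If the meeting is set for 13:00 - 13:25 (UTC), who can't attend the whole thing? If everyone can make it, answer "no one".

Nikolai, Zara

Nikolai in UTC: 16:20-19:10 (add 8h to convert from UTC-8).
Zara in UTC: 10:05-13:10, 13:45-14:45, 16:15-18:00, 20:30-21:35 (add 1h to convert from UTC-1).
Ximena in UTC: 09:45-16:15, 17:50-21:55 (add 7h to convert from UTC-7).
Nikolai: not fully free for 13:00-13:25. Zara: not fully free for 13:00-13:25. Ximena: free for 13:00-13:25.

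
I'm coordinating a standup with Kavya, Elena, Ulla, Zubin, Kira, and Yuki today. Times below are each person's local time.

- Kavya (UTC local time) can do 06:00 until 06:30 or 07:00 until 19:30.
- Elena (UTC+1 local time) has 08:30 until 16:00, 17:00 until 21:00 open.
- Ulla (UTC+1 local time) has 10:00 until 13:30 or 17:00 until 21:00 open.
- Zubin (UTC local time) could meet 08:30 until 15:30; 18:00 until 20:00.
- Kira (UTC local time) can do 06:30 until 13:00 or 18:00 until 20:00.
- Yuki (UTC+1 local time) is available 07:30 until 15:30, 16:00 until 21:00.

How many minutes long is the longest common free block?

210

Kavya in UTC: 06:00-06:30, 07:00-19:30.
Elena in UTC: 07:30-15:00, 16:00-20:00 (subtract 1h to convert from UTC+1).
Ulla in UTC: 09:00-12:30, 16:00-20:00 (subtract 1h to convert from UTC+1).
Zubin in UTC: 08:30-15:30, 18:00-20:00.
Kira in UTC: 06:30-13:00, 18:00-20:00.
Yuki in UTC: 06:30-14:30, 15:00-20:00 (subtract 1h to convert from UTC+1).
Kavya ∩ Elena: 07:30-15:00, 16:00-19:30.
Kavya ∩ Elena ∩ Ulla: 09:00-12:30, 16:00-19:30.
Kavya ∩ Elena ∩ Ulla ∩ Zubin: 09:00-12:30, 18:00-19:30.
Kavya ∩ Elena ∩ Ulla ∩ Zubin ∩ Kira: 09:00-12:30, 18:00-19:30.
Kavya ∩ Elena ∩ Ulla ∩ Zubin ∩ Kira ∩ Yuki: 09:00-12:30, 18:00-19:30.
Those are the intersection windows.
The longest is 09:00-12:30 at 210 minutes.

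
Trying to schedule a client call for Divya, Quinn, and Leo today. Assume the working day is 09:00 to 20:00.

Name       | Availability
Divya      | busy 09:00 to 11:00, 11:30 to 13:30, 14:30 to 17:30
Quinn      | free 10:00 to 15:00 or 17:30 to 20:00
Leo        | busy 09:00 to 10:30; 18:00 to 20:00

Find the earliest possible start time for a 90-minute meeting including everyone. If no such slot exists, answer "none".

Divya free: 11:00-11:30, 13:30-14:30, 17:30-20:00 (invert busy blocks within the working day).
Quinn free: 10:00-15:00, 17:30-20:00.
Leo free: 10:30-18:00 (invert busy blocks within the working day).
Divya ∩ Quinn: 11:00-11:30, 13:30-14:30, 17:30-20:00.
Divya ∩ Quinn ∩ Leo: 11:00-11:30, 13:30-14:30, 17:30-18:00.
Those are the intersection windows.
No common window is at least 90 minutes long.

none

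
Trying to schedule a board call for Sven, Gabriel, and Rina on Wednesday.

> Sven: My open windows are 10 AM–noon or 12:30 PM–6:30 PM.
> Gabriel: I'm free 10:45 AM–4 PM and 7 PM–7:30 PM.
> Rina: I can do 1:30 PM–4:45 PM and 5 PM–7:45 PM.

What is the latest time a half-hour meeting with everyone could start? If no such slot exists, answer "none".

Sven ∩ Gabriel: 10:45-12:00, 12:30-16:00.
Sven ∩ Gabriel ∩ Rina: 13:30-16:00.
The last common window of at least 30 minutes is 13:30-16:00; a 30-minute meeting can start as late as 15:30 and still end by 16:00.

15:30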